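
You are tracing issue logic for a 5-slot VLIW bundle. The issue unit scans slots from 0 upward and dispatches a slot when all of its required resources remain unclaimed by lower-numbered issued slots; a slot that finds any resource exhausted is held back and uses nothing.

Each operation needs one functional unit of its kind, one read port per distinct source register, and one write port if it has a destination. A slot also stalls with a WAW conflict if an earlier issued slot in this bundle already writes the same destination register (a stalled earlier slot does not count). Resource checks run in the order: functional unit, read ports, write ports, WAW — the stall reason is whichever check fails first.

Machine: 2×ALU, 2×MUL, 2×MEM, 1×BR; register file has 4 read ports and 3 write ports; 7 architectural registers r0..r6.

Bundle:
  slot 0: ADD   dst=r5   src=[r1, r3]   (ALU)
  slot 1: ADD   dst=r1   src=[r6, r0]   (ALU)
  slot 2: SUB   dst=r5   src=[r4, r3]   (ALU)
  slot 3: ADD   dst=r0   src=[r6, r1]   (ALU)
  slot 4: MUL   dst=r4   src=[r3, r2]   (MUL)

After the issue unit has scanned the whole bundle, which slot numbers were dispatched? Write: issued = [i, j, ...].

#0 ALU src=r1,r3 dispatched  <A:1 Mu:2 Ld:2 B:1 rd:2 wr:2>
#1 ALU src=r6,r0 dispatched  <A:0 Mu:2 Ld:2 B:1 rd:0 wr:1>
#2 ALU src=r4,r3 held:FU  <A:0 Mu:2 Ld:2 B:1 rd:0 wr:1>
#3 ALU src=r6,r1 held:FU  <A:0 Mu:2 Ld:2 B:1 rd:0 wr:1>
#4 MUL src=r3,r2 held:RD_PORT  <A:0 Mu:2 Ld:2 B:1 rd:0 wr:1>

issued = [0, 1]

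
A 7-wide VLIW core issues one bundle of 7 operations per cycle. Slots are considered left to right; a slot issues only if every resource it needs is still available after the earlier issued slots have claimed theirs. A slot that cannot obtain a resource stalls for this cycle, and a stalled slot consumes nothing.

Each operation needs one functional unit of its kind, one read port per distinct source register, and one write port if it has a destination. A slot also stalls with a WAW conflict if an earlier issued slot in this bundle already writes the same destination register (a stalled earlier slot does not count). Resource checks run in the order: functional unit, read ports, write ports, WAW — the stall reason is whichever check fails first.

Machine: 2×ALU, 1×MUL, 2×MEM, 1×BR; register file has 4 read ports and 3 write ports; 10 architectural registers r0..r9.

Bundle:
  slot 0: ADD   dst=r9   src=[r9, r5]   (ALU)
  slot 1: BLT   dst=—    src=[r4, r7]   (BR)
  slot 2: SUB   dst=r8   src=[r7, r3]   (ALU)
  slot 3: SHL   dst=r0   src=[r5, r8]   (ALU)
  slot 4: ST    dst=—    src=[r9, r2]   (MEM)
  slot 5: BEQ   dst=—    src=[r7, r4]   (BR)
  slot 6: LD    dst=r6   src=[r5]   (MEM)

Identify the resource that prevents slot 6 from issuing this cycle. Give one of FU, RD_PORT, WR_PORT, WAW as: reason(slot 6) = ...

(0) want 1×ALU +2rd +1wr — yes → AL1|MU1|ME2|BR1|rd2|wr2
(1) want 1×BR +2rd +0wr — yes → AL1|MU1|ME2|BR0|rd0|wr2
(2) want 1×ALU +2rd +1wr — RD_PORT → AL1|MU1|ME2|BR0|rd0|wr2
(3) want 1×ALU +2rd +1wr — RD_PORT → AL1|MU1|ME2|BR0|rd0|wr2
(4) want 1×MEM +2rd +0wr — RD_PORT → AL1|MU1|ME2|BR0|rd0|wr2
(5) want 1×BR +2rd +0wr — FU → AL1|MU1|ME2|BR0|rd0|wr2
(6) want 1×MEM +1rd +1wr — RD_PORT → AL1|MU1|ME2|BR0|rd0|wr2

reason(slot 6) = RD_PORT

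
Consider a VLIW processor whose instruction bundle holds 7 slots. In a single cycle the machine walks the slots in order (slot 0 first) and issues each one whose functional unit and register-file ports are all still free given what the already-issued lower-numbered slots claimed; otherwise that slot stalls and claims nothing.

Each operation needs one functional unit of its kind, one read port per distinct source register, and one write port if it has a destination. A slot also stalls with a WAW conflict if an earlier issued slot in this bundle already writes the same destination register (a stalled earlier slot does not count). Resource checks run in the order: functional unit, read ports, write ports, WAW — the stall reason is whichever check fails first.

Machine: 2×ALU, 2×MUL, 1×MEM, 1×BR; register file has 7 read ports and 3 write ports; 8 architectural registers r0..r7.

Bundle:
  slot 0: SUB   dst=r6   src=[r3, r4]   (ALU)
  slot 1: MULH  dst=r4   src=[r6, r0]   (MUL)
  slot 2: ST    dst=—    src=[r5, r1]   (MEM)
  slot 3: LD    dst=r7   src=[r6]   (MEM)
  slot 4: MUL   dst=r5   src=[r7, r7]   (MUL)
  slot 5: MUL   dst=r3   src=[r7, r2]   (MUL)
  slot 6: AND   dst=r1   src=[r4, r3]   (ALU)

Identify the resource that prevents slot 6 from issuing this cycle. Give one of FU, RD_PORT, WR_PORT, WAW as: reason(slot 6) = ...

(0) want 1×ALU +2rd +1wr — yes → AL1|MU2|ME1|BR1|rd5|wr2
(1) want 1×MUL +2rd +1wr — yes → AL1|MU1|ME1|BR1|rd3|wr1
(2) want 1×MEM +2rd +0wr — yes → AL1|MU1|ME0|BR1|rd1|wr1
(3) want 1×MEM +1rd +1wr — FU → AL1|MU1|ME0|BR1|rd1|wr1
(4) want 1×MUL +1rd +1wr — yes → AL1|MU0|ME0|BR1|rd0|wr0
(5) want 1×MUL +2rd +1wr — FU → AL1|MU0|ME0|BR1|rd0|wr0
(6) want 1×ALU +2rd +1wr — RD_PORT → AL1|MU0|ME0|BR1|rd0|wr0

reason(slot 6) = RD_PORT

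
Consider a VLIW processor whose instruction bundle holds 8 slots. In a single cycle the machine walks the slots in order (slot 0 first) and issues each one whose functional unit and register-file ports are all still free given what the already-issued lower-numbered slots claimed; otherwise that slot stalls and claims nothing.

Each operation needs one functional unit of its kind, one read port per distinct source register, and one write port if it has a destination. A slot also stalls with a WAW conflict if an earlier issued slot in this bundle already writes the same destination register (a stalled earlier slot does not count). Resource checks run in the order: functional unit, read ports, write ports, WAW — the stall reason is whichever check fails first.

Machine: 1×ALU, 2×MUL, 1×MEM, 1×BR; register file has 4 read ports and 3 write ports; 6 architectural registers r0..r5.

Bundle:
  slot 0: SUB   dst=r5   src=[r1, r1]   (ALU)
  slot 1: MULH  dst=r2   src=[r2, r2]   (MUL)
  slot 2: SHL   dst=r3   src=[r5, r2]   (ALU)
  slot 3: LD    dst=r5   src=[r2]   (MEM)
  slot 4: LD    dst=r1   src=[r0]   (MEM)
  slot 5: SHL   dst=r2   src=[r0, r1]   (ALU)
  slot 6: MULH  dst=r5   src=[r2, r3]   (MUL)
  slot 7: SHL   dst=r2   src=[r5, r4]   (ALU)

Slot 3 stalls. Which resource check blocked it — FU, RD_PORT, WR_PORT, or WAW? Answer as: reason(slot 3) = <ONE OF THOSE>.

reason(slot 3) = WAW

slot 0 (ALU): ISSUE — free A0,Mu2,Ld1,B1 rp3 wp2
slot 1 (MUL): ISSUE — free A0,Mu1,Ld1,B1 rp2 wp1
slot 2 (ALU): stall FU — free A0,Mu1,Ld1,B1 rp2 wp1
slot 3 (MEM): stall WAW — free A0,Mu1,Ld1,B1 rp2 wp1
slot 4 (MEM): ISSUE — free A0,Mu1,Ld0,B1 rp1 wp0
slot 5 (ALU): stall FU — free A0,Mu1,Ld0,B1 rp1 wp0
slot 6 (MUL): stall RD_PORT — free A0,Mu1,Ld0,B1 rp1 wp0
slot 7 (ALU): stall FU — free A0,Mu1,Ld0,B1 rp1 wp0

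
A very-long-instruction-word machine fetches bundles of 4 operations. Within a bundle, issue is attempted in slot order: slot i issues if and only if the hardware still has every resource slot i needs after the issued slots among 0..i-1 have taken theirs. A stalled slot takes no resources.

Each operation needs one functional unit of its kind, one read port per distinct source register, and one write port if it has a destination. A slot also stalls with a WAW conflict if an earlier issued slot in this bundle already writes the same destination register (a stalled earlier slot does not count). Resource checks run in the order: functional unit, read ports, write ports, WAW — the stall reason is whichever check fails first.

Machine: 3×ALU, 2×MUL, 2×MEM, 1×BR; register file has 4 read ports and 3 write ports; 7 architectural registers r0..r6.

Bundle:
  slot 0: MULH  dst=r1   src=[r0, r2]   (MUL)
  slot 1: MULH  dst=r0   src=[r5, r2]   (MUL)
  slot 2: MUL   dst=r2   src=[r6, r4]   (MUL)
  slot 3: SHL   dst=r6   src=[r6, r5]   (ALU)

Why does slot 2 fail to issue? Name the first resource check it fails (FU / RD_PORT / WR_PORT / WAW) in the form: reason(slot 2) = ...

reason(slot 2) = FU

(0) want 1×MUL +2rd +1wr — yes → AL3|MU1|ME2|BR1|rd2|wr2
(1) want 1×MUL +2rd +1wr — yes → AL3|MU0|ME2|BR1|rd0|wr1
(2) want 1×MUL +2rd +1wr — FU → AL3|MU0|ME2|BR1|rd0|wr1
(3) want 1×ALU +2rd +1wr — RD_PORT → AL3|MU0|ME2|BR1|rd0|wr1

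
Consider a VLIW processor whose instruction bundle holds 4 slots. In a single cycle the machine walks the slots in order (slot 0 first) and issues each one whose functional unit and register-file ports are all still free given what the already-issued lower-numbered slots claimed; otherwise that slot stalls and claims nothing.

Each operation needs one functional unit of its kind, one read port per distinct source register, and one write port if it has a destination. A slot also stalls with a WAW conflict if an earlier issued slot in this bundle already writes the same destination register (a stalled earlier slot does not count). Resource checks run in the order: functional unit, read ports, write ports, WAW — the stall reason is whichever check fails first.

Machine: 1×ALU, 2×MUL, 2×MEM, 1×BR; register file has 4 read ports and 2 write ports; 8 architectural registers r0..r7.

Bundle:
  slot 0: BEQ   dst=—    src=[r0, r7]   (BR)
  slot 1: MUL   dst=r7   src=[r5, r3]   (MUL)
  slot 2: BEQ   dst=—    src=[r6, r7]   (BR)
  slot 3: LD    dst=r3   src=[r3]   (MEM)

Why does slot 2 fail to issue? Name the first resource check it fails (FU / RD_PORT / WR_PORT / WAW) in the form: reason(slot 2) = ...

reason(slot 2) = FU

(0) want 1×BR +2rd +0wr — yes → AL1|MU2|ME2|BR0|rd2|wr2
(1) want 1×MUL +2rd +1wr — yes → AL1|MU1|ME2|BR0|rd0|wr1
(2) want 1×BR +2rd +0wr — FU → AL1|MU1|ME2|BR0|rd0|wr1
(3) want 1×MEM +1rd +1wr — RD_PORT → AL1|MU1|ME2|BR0|rd0|wr1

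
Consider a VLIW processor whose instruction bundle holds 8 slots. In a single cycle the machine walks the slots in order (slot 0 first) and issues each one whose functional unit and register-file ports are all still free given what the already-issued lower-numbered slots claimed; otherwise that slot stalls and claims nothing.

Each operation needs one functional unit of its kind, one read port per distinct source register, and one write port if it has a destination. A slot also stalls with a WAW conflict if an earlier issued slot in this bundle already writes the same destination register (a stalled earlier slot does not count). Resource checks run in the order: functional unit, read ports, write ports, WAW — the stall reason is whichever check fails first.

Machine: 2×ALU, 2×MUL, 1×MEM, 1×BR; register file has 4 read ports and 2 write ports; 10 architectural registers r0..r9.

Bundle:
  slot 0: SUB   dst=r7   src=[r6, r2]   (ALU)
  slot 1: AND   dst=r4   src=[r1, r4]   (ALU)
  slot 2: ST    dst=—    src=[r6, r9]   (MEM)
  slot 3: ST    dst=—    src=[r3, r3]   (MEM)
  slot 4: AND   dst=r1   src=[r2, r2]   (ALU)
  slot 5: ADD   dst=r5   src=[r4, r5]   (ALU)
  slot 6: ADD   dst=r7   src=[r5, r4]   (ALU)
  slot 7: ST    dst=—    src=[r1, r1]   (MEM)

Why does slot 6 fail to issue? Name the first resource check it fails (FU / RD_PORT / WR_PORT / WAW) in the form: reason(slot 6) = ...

reason(slot 6) = FU

(0) want 1×ALU +2rd +1wr — yes → AL1|MU2|ME1|BR1|rd2|wr1
(1) want 1×ALU +2rd +1wr — yes → AL0|MU2|ME1|BR1|rd0|wr0
(2) want 1×MEM +2rd +0wr — RD_PORT → AL0|MU2|ME1|BR1|rd0|wr0
(3) want 1×MEM +1rd +0wr — RD_PORT → AL0|MU2|ME1|BR1|rd0|wr0
(4) want 1×ALU +1rd +1wr — FU → AL0|MU2|ME1|BR1|rd0|wr0
(5) want 1×ALU +2rd +1wr — FU → AL0|MU2|ME1|BR1|rd0|wr0
(6) want 1×ALU +2rd +1wr — FU → AL0|MU2|ME1|BR1|rd0|wr0
(7) want 1×MEM +1rd +0wr — RD_PORT → AL0|MU2|ME1|BR1|rd0|wr0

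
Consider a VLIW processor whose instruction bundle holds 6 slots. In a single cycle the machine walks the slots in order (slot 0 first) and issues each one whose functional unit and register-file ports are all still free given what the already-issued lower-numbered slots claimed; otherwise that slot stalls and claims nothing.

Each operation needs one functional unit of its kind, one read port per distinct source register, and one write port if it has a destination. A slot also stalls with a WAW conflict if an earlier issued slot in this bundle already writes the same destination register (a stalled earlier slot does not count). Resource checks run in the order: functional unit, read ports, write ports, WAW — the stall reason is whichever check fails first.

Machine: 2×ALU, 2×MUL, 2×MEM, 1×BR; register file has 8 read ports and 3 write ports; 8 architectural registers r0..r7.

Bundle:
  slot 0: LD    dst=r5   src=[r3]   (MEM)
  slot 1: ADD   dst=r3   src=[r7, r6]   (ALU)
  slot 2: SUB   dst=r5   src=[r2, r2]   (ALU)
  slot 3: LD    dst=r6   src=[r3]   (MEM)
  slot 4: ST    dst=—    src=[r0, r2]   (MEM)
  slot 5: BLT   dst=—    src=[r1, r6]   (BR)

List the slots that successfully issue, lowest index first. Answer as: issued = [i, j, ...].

slot 0 (MEM): ISSUE — free A2,Mu2,Ld1,B1 rp7 wp2
slot 1 (ALU): ISSUE — free A1,Mu2,Ld1,B1 rp5 wp1
slot 2 (ALU): stall WAW — free A1,Mu2,Ld1,B1 rp5 wp1
slot 3 (MEM): ISSUE — free A1,Mu2,Ld0,B1 rp4 wp0
slot 4 (MEM): stall FU — free A1,Mu2,Ld0,B1 rp4 wp0
slot 5 (BR): ISSUE — free A1,Mu2,Ld0,B0 rp2 wp0

issued = [0, 1, 3, 5]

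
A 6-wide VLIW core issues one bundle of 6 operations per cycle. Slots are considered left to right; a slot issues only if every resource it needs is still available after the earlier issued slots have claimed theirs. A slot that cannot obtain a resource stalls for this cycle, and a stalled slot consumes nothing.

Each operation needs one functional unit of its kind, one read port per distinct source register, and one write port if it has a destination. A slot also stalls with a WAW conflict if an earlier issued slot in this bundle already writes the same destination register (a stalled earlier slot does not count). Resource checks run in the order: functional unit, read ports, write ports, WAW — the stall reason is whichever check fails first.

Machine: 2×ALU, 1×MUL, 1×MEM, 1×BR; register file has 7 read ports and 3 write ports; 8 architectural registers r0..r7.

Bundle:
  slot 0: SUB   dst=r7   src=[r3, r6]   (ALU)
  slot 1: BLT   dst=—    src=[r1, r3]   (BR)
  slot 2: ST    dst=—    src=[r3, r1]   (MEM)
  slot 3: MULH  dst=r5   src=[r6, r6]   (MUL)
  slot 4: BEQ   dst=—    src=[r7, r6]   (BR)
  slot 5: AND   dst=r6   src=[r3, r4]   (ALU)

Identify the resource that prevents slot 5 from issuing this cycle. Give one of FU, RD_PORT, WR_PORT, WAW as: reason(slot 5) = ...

reason(slot 5) = RD_PORT

[0] ALU needs rd=2 wr=1: ok; after: ALU=1 MUL=1 MEM=1 BR=1, R=5, W=2
[1] BR needs rd=2 wr=0: ok; after: ALU=1 MUL=1 MEM=1 BR=0, R=3, W=2
[2] MEM needs rd=2 wr=0: ok; after: ALU=1 MUL=1 MEM=0 BR=0, R=1, W=2
[3] MUL needs rd=1 wr=1: ok; after: ALU=1 MUL=0 MEM=0 BR=0, R=0, W=1
[4] BR needs rd=2 wr=0: FU; after: ALU=1 MUL=0 MEM=0 BR=0, R=0, W=1
[5] ALU needs rd=2 wr=1: RD_PORT; after: ALU=1 MUL=0 MEM=0 BR=0, R=0, W=1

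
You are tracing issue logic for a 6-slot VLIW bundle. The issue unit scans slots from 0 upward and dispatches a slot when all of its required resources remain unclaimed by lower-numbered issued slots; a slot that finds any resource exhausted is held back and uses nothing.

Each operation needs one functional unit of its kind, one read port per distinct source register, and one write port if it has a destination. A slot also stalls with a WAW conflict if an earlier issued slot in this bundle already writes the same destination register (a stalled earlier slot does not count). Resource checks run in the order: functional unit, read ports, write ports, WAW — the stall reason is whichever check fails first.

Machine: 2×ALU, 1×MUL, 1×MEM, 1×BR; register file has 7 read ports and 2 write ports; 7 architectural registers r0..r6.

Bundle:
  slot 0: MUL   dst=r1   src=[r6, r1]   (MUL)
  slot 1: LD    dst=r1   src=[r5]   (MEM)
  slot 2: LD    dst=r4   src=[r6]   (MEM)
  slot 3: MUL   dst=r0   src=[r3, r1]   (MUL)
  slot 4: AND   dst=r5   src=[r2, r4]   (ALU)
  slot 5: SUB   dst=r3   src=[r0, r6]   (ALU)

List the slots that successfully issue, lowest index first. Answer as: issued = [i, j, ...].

#0 MUL src=r6,r1 dispatched  <A:2 Mu:0 Ld:1 B:1 rd:5 wr:1>
#1 MEM src=r5 held:WAW  <A:2 Mu:0 Ld:1 B:1 rd:5 wr:1>
#2 MEM src=r6 dispatched  <A:2 Mu:0 Ld:0 B:1 rd:4 wr:0>
#3 MUL src=r3,r1 held:FU  <A:2 Mu:0 Ld:0 B:1 rd:4 wr:0>
#4 ALU src=r2,r4 held:WR_PORT  <A:2 Mu:0 Ld:0 B:1 rd:4 wr:0>
#5 ALU src=r0,r6 held:WR_PORT  <A:2 Mu:0 Ld:0 B:1 rd:4 wr:0>

issued = [0, 2]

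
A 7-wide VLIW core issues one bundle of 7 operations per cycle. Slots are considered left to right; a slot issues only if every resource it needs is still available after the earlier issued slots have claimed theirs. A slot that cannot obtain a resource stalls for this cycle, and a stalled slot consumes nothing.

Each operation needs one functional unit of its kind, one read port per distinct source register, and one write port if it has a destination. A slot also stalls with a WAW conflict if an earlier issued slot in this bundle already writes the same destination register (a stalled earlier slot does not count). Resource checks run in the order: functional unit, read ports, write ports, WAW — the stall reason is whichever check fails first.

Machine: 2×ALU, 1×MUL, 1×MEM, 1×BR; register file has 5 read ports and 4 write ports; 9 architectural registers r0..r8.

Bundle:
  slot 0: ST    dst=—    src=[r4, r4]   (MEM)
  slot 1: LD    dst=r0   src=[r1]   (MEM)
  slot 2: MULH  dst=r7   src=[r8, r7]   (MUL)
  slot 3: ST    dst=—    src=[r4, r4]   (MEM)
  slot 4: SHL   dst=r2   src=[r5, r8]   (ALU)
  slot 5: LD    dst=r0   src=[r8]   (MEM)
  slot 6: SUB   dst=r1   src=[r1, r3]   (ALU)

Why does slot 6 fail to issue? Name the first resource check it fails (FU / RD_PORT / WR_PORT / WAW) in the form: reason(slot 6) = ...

  0. MEM ⇒ go  {2A/1Mu/0Ld/1B | 4r 4w}
  1. MEM→r0 ⇒ no(FU)  {2A/1Mu/0Ld/1B | 4r 4w}
  2. MUL→r7 ⇒ go  {2A/0Mu/0Ld/1B | 2r 3w}
  3. MEM ⇒ no(FU)  {2A/0Mu/0Ld/1B | 2r 3w}
  4. ALU→r2 ⇒ go  {1A/0Mu/0Ld/1B | 0r 2w}
  5. MEM→r0 ⇒ no(FU)  {1A/0Mu/0Ld/1B | 0r 2w}
  6. ALU→r1 ⇒ no(RD_PORT)  {1A/0Mu/0Ld/1B | 0r 2w}

reason(slot 6) = RD_PORT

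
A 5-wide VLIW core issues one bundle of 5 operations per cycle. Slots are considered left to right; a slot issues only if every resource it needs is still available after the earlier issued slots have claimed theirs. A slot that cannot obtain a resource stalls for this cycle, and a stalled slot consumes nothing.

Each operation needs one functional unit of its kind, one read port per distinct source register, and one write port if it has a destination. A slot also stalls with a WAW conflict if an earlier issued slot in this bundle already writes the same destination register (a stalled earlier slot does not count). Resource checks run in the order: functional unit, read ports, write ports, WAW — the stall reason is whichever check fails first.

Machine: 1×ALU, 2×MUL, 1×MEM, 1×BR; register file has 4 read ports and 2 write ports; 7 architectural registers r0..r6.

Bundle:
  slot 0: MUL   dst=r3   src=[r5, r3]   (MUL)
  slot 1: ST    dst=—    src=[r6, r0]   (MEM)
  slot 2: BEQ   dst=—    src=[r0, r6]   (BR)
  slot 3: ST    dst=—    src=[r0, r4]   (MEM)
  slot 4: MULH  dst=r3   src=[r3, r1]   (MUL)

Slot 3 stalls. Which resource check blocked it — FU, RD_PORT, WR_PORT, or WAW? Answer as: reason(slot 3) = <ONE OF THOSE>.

slot 0 (MUL): ISSUE — free A1,Mu1,Ld1,B1 rp2 wp1
slot 1 (MEM): ISSUE — free A1,Mu1,Ld0,B1 rp0 wp1
slot 2 (BR): stall RD_PORT — free A1,Mu1,Ld0,B1 rp0 wp1
slot 3 (MEM): stall FU — free A1,Mu1,Ld0,B1 rp0 wp1
slot 4 (MUL): stall RD_PORT — free A1,Mu1,Ld0,B1 rp0 wp1

reason(slot 3) = FU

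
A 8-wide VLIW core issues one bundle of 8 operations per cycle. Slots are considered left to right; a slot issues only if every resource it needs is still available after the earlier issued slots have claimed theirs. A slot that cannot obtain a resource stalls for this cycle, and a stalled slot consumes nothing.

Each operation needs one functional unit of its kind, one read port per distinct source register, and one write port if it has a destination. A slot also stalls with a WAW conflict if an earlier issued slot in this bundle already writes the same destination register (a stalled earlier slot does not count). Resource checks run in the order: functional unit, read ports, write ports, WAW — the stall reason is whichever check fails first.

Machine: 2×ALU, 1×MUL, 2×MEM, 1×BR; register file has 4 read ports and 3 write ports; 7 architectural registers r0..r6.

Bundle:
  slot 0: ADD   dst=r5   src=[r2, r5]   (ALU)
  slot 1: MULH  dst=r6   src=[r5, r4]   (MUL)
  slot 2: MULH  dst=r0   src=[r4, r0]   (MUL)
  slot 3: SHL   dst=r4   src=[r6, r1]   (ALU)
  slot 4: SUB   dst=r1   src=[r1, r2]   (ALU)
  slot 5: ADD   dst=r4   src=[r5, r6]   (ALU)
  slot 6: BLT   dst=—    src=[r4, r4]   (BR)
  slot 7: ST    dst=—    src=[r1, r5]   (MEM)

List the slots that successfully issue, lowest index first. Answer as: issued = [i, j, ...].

[0] ALU needs rd=2 wr=1: ok; after: ALU=1 MUL=1 MEM=2 BR=1, R=2, W=2
[1] MUL needs rd=2 wr=1: ok; after: ALU=1 MUL=0 MEM=2 BR=1, R=0, W=1
[2] MUL needs rd=2 wr=1: FU; after: ALU=1 MUL=0 MEM=2 BR=1, R=0, W=1
[3] ALU needs rd=2 wr=1: RD_PORT; after: ALU=1 MUL=0 MEM=2 BR=1, R=0, W=1
[4] ALU needs rd=2 wr=1: RD_PORT; after: ALU=1 MUL=0 MEM=2 BR=1, R=0, W=1
[5] ALU needs rd=2 wr=1: RD_PORT; after: ALU=1 MUL=0 MEM=2 BR=1, R=0, W=1
[6] BR needs rd=1 wr=0: RD_PORT; after: ALU=1 MUL=0 MEM=2 BR=1, R=0, W=1
[7] MEM needs rd=2 wr=0: RD_PORT; after: ALU=1 MUL=0 MEM=2 BR=1, R=0, W=1

issued = [0, 1]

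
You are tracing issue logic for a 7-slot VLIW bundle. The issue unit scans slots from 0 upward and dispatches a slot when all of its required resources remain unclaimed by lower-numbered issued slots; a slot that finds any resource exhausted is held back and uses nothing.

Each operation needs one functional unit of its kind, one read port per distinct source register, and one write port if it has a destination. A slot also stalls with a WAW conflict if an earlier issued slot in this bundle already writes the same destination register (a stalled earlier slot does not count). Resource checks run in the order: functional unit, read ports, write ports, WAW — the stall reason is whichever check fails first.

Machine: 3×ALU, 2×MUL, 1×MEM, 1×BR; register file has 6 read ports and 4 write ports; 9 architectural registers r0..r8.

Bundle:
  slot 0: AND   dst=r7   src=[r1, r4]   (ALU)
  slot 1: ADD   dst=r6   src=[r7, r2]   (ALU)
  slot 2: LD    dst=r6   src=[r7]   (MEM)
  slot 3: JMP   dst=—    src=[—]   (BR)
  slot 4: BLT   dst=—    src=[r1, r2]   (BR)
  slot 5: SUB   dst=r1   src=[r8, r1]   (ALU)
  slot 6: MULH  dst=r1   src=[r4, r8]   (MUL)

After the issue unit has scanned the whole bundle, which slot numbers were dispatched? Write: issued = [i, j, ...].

(0) want 1×ALU +2rd +1wr — yes → AL2|MU2|ME1|BR1|rd4|wr3
(1) want 1×ALU +2rd +1wr — yes → AL1|MU2|ME1|BR1|rd2|wr2
(2) want 1×MEM +1rd +1wr — WAW → AL1|MU2|ME1|BR1|rd2|wr2
(3) want 1×BR +0rd +0wr — yes → AL1|MU2|ME1|BR0|rd2|wr2
(4) want 1×BR +2rd +0wr — FU → AL1|MU2|ME1|BR0|rd2|wr2
(5) want 1×ALU +2rd +1wr — yes → AL0|MU2|ME1|BR0|rd0|wr1
(6) want 1×MUL +2rd +1wr — RD_PORT → AL0|MU2|ME1|BR0|rd0|wr1

issued = [0, 1, 3, 5]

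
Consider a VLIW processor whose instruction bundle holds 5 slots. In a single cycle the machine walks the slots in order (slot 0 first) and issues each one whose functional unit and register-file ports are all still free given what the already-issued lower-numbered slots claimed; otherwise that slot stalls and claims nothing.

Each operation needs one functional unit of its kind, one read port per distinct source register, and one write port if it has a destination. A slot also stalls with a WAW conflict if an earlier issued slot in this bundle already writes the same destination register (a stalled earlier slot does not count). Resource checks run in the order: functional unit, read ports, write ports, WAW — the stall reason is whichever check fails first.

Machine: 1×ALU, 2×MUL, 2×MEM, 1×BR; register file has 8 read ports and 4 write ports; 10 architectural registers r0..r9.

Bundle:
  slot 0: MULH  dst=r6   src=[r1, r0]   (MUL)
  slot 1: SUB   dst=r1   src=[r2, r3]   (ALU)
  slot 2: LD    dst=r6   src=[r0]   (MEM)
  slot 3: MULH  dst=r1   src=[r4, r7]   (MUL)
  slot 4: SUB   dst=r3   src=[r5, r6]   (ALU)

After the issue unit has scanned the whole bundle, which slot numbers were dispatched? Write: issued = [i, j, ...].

issued = [0, 1]

(0) want 1×MUL +2rd +1wr — yes → AL1|MU1|ME2|BR1|rd6|wr3
(1) want 1×ALU +2rd +1wr — yes → AL0|MU1|ME2|BR1|rd4|wr2
(2) want 1×MEM +1rd +1wr — WAW → AL0|MU1|ME2|BR1|rd4|wr2
(3) want 1×MUL +2rd +1wr — WAW → AL0|MU1|ME2|BR1|rd4|wr2
(4) want 1×ALU +2rd +1wr — FU → AL0|MU1|ME2|BR1|rd4|wr2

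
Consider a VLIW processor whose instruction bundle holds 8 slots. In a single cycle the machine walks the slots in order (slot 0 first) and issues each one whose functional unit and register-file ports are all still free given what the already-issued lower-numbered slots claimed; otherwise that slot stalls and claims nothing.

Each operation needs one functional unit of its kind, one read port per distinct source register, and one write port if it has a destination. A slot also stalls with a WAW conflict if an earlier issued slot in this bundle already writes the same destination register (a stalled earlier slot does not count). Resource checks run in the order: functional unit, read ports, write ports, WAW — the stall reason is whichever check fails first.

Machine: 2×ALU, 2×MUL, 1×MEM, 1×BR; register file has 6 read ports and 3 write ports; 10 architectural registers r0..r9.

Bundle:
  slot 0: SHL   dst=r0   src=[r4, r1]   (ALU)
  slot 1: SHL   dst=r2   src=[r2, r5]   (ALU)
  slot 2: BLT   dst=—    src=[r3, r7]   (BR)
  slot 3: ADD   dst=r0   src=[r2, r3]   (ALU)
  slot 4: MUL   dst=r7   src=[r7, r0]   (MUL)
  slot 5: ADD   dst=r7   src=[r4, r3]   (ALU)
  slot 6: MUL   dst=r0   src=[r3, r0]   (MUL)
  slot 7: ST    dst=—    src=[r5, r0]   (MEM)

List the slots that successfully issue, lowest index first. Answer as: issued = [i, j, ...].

issued = [0, 1, 2]

(0) want 1×ALU +2rd +1wr — yes → AL1|MU2|ME1|BR1|rd4|wr2
(1) want 1×ALU +2rd +1wr — yes → AL0|MU2|ME1|BR1|rd2|wr1
(2) want 1×BR +2rd +0wr — yes → AL0|MU2|ME1|BR0|rd0|wr1
(3) want 1×ALU +2rd +1wr — FU → AL0|MU2|ME1|BR0|rd0|wr1
(4) want 1×MUL +2rd +1wr — RD_PORT → AL0|MU2|ME1|BR0|rd0|wr1
(5) want 1×ALU +2rd +1wr — FU → AL0|MU2|ME1|BR0|rd0|wr1
(6) want 1×MUL +2rd +1wr — RD_PORT → AL0|MU2|ME1|BR0|rd0|wr1
(7) want 1×MEM +2rd +0wr — RD_PORT → AL0|MU2|ME1|BR0|rd0|wr1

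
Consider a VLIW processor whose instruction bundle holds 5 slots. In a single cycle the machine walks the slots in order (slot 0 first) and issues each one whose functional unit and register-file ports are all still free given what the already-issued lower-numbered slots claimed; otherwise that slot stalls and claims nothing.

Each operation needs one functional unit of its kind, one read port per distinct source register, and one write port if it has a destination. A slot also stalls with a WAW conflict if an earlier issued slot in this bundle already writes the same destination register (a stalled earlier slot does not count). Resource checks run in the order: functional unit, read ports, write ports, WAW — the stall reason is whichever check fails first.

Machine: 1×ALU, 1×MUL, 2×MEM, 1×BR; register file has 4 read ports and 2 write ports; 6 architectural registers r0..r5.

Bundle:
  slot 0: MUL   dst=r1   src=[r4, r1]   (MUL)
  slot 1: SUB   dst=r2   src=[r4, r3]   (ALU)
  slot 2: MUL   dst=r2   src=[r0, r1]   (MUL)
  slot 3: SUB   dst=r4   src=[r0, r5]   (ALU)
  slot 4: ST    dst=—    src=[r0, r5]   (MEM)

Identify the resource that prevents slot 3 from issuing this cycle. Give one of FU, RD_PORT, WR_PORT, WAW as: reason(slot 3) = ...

reason(slot 3) = FU

[0] MUL needs rd=2 wr=1: ok; after: ALU=1 MUL=0 MEM=2 BR=1, R=2, W=1
[1] ALU needs rd=2 wr=1: ok; after: ALU=0 MUL=0 MEM=2 BR=1, R=0, W=0
[2] MUL needs rd=2 wr=1: FU; after: ALU=0 MUL=0 MEM=2 BR=1, R=0, W=0
[3] ALU needs rd=2 wr=1: FU; after: ALU=0 MUL=0 MEM=2 BR=1, R=0, W=0
[4] MEM needs rd=2 wr=0: RD_PORT; after: ALU=0 MUL=0 MEM=2 BR=1, R=0, W=0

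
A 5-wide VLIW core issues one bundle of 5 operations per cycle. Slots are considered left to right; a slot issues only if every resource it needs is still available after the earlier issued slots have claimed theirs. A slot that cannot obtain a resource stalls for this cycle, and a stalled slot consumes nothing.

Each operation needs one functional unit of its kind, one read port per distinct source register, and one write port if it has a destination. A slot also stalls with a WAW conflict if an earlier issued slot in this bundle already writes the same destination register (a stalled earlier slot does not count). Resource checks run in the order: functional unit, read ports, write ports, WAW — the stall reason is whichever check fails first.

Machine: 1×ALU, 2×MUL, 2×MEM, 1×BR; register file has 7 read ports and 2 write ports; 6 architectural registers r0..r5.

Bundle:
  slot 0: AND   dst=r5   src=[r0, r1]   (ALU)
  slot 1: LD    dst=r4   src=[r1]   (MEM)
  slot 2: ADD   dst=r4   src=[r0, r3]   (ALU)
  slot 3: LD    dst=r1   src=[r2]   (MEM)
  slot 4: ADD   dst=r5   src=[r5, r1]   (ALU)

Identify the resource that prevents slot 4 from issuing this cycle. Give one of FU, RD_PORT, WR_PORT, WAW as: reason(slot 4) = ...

reason(slot 4) = FU

(0) want 1×ALU +2rd +1wr — yes → AL0|MU2|ME2|BR1|rd5|wr1
(1) want 1×MEM +1rd +1wr — yes → AL0|MU2|ME1|BR1|rd4|wr0
(2) want 1×ALU +2rd +1wr — FU → AL0|MU2|ME1|BR1|rd4|wr0
(3) want 1×MEM +1rd +1wr — WR_PORT → AL0|MU2|ME1|BR1|rd4|wr0
(4) want 1×ALU +2rd +1wr — FU → AL0|MU2|ME1|BR1|rd4|wr0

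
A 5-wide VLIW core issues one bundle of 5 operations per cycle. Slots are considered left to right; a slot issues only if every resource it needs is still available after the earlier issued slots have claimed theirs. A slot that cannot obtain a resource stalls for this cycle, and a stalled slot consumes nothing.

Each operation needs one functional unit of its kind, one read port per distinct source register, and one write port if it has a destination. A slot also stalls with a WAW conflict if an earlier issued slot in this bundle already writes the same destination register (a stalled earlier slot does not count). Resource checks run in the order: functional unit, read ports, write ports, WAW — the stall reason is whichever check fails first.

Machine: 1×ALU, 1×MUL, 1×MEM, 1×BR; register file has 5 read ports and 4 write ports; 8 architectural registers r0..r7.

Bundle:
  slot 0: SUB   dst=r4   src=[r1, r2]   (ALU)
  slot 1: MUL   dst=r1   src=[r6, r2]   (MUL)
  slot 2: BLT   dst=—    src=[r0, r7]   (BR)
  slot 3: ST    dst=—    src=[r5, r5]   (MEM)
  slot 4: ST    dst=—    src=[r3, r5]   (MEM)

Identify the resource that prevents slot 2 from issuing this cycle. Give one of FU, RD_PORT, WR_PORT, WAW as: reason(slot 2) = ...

reason(slot 2) = RD_PORT

[0] ALU needs rd=2 wr=1: ok; after: ALU=0 MUL=1 MEM=1 BR=1, R=3, W=3
[1] MUL needs rd=2 wr=1: ok; after: ALU=0 MUL=0 MEM=1 BR=1, R=1, W=2
[2] BR needs rd=2 wr=0: RD_PORT; after: ALU=0 MUL=0 MEM=1 BR=1, R=1, W=2
[3] MEM needs rd=1 wr=0: ok; after: ALU=0 MUL=0 MEM=0 BR=1, R=0, W=2
[4] MEM needs rd=2 wr=0: FU; after: ALU=0 MUL=0 MEM=0 BR=1, R=0, W=2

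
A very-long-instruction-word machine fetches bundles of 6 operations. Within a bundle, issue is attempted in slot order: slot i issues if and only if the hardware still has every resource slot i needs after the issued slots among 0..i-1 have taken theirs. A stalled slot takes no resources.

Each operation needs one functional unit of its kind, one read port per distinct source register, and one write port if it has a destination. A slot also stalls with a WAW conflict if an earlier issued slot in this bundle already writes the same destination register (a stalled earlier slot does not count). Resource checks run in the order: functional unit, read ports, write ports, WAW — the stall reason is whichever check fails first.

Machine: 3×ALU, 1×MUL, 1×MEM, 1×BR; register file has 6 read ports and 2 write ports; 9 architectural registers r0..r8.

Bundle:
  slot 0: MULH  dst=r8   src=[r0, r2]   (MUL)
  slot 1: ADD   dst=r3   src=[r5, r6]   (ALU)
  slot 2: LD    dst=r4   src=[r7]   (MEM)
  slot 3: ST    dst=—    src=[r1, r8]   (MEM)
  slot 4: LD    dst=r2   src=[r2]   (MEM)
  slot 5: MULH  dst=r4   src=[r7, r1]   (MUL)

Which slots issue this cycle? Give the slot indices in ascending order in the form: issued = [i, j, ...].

issued = [0, 1, 3]

(0) want 1×MUL +2rd +1wr — yes → AL3|MU0|ME1|BR1|rd4|wr1
(1) want 1×ALU +2rd +1wr — yes → AL2|MU0|ME1|BR1|rd2|wr0
(2) want 1×MEM +1rd +1wr — WR_PORT → AL2|MU0|ME1|BR1|rd2|wr0
(3) want 1×MEM +2rd +0wr — yes → AL2|MU0|ME0|BR1|rd0|wr0
(4) want 1×MEM +1rd +1wr — FU → AL2|MU0|ME0|BR1|rd0|wr0
(5) want 1×MUL +2rd +1wr — FU → AL2|MU0|ME0|BR1|rd0|wr0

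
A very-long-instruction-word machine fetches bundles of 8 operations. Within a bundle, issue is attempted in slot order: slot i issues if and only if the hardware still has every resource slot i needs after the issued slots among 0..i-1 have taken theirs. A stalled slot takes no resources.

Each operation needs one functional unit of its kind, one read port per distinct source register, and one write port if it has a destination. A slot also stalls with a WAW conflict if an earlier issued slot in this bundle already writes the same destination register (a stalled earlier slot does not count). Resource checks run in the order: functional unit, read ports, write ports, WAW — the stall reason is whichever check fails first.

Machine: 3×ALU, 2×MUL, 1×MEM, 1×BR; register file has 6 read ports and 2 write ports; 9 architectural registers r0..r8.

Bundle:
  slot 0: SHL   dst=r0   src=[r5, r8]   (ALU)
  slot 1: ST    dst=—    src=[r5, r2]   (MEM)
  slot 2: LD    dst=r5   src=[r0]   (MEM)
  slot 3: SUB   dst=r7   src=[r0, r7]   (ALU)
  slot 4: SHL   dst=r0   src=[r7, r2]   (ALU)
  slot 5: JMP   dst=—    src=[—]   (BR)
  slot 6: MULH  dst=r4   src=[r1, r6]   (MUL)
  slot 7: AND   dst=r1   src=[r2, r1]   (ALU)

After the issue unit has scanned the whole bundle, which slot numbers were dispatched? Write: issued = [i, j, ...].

(0) want 1×ALU +2rd +1wr — yes → AL2|MU2|ME1|BR1|rd4|wr1
(1) want 1×MEM +2rd +0wr — yes → AL2|MU2|ME0|BR1|rd2|wr1
(2) want 1×MEM +1rd +1wr — FU → AL2|MU2|ME0|BR1|rd2|wr1
(3) want 1×ALU +2rd +1wr — yes → AL1|MU2|ME0|BR1|rd0|wr0
(4) want 1×ALU +2rd +1wr — RD_PORT → AL1|MU2|ME0|BR1|rd0|wr0
(5) want 1×BR +0rd +0wr — yes → AL1|MU2|ME0|BR0|rd0|wr0
(6) want 1×MUL +2rd +1wr — RD_PORT → AL1|MU2|ME0|BR0|rd0|wr0
(7) want 1×ALU +2rd +1wr — RD_PORT → AL1|MU2|ME0|BR0|rd0|wr0

issued = [0, 1, 3, 5]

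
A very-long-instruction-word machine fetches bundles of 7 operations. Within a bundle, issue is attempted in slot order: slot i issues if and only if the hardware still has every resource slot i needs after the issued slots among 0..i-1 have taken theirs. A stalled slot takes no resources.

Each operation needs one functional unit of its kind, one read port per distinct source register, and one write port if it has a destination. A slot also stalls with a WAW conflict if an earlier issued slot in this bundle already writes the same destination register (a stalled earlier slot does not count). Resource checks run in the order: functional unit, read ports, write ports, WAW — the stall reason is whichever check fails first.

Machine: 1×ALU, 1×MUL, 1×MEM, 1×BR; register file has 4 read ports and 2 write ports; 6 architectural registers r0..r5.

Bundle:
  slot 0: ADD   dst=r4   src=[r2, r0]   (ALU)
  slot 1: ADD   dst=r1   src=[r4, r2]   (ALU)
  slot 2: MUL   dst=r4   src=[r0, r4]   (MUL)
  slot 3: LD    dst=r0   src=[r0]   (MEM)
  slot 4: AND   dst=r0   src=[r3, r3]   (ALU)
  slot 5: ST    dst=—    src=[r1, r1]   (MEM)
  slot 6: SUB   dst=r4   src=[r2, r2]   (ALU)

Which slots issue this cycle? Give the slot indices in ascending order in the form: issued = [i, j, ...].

(0) want 1×ALU +2rd +1wr — yes → AL0|MU1|ME1|BR1|rd2|wr1
(1) want 1×ALU +2rd +1wr — FU → AL0|MU1|ME1|BR1|rd2|wr1
(2) want 1×MUL +2rd +1wr — WAW → AL0|MU1|ME1|BR1|rd2|wr1
(3) want 1×MEM +1rd +1wr — yes → AL0|MU1|ME0|BR1|rd1|wr0
(4) want 1×ALU +1rd +1wr — FU → AL0|MU1|ME0|BR1|rd1|wr0
(5) want 1×MEM +1rd +0wr — FU → AL0|MU1|ME0|BR1|rd1|wr0
(6) want 1×ALU +1rd +1wr — FU → AL0|MU1|ME0|BR1|rd1|wr0

issued = [0, 3]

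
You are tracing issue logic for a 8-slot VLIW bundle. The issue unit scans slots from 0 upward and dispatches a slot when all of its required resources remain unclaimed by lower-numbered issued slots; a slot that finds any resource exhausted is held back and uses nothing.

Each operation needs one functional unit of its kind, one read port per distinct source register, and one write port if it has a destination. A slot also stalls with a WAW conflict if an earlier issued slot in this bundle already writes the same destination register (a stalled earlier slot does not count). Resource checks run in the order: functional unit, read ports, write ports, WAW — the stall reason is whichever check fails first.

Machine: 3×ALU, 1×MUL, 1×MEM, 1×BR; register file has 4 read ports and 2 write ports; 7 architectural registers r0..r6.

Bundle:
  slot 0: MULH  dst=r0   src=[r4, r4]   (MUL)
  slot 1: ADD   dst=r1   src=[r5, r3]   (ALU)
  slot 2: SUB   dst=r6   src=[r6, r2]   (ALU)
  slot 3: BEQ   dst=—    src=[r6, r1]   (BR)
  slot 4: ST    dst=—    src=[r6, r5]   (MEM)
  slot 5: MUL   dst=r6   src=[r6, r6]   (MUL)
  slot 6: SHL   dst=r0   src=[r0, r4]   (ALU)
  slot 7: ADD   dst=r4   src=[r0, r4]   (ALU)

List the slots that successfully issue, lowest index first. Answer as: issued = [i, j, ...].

slot 0 (MUL): ISSUE — free A3,Mu0,Ld1,B1 rp3 wp1
slot 1 (ALU): ISSUE — free A2,Mu0,Ld1,B1 rp1 wp0
slot 2 (ALU): stall RD_PORT — free A2,Mu0,Ld1,B1 rp1 wp0
slot 3 (BR): stall RD_PORT — free A2,Mu0,Ld1,B1 rp1 wp0
slot 4 (MEM): stall RD_PORT — free A2,Mu0,Ld1,B1 rp1 wp0
slot 5 (MUL): stall FU — free A2,Mu0,Ld1,B1 rp1 wp0
slot 6 (ALU): stall RD_PORT — free A2,Mu0,Ld1,B1 rp1 wp0
slot 7 (ALU): stall RD_PORT — free A2,Mu0,Ld1,B1 rp1 wp0

issued = [0, 1]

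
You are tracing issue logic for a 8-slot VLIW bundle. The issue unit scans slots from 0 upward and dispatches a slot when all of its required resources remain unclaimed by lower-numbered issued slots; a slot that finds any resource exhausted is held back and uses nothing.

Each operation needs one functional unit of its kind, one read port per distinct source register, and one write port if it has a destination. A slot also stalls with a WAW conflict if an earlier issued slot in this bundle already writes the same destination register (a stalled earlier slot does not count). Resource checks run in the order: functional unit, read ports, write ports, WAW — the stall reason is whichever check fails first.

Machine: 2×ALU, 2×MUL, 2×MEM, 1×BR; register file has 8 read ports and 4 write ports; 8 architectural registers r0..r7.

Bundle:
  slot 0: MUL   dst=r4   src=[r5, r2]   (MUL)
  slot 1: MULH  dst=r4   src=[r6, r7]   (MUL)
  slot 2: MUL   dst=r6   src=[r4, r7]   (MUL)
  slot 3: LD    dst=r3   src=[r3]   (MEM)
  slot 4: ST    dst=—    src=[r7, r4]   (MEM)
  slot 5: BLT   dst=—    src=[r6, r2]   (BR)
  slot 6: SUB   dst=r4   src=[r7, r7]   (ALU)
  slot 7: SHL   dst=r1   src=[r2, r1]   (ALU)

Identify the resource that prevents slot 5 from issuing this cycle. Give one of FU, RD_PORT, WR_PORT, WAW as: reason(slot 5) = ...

reason(slot 5) = RD_PORT

slot 0 (MUL): ISSUE — free A2,Mu1,Ld2,B1 rp6 wp3
slot 1 (MUL): stall WAW — free A2,Mu1,Ld2,B1 rp6 wp3
slot 2 (MUL): ISSUE — free A2,Mu0,Ld2,B1 rp4 wp2
slot 3 (MEM): ISSUE — free A2,Mu0,Ld1,B1 rp3 wp1
slot 4 (MEM): ISSUE — free A2,Mu0,Ld0,B1 rp1 wp1
slot 5 (BR): stall RD_PORT — free A2,Mu0,Ld0,B1 rp1 wp1
slot 6 (ALU): stall WAW — free A2,Mu0,Ld0,B1 rp1 wp1
slot 7 (ALU): stall RD_PORT — free A2,Mu0,Ld0,B1 rp1 wp1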